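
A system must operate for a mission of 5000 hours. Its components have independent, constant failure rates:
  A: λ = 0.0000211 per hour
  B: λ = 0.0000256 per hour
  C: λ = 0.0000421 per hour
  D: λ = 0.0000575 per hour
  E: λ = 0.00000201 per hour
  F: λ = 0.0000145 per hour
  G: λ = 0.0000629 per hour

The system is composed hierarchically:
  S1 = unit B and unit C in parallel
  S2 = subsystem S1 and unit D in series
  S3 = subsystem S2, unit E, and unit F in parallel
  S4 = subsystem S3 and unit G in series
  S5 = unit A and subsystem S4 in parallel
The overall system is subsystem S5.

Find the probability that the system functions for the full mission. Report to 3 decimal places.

0.973

R(A) = exp(−0.0000211 × 5000) = 0.89987
R(B) = exp(−0.0000256 × 5000) = 0.87985
R(C) = exp(−0.0000421 × 5000) = 0.81018
R(D) = exp(−0.0000575 × 5000) = 0.75014
R(E) = exp(−0.00000201 × 5000) = 0.99000
R(F) = exp(−0.0000145 × 5000) = 0.93007
R(G) = exp(−0.0000629 × 5000) = 0.73015
Parallel (B and C): 1 − (1 − 0.87985)(1 − 0.81018) = 0.97719
Series ([0.97719] and D): 0.97719 × 0.75014 = 0.73303
Parallel ([0.73303], E, and F): 1 − (1 − 0.73303)(1 − 0.99000)(1 − 0.93007) = 0.99981
Series ([0.99981] and G): 0.99981 × 0.73015 = 0.73001
Parallel (A and [0.73001]): 1 − (1 − 0.89987)(1 − 0.73001) = 0.973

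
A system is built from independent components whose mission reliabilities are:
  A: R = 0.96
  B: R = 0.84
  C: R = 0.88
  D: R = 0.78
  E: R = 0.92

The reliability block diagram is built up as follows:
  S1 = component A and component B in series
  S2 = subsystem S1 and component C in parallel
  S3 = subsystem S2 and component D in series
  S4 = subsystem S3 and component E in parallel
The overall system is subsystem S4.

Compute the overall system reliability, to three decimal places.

Series (A and B): 0.96000 × 0.84000 = 0.80640
Parallel ([0.80640] and C): 1 − (1 − 0.80640)(1 − 0.88000) = 0.97677
Series ([0.97677] and D): 0.97677 × 0.78000 = 0.76188
Parallel ([0.76188] and E): 1 − (1 − 0.76188)(1 − 0.92000) = 0.981

0.981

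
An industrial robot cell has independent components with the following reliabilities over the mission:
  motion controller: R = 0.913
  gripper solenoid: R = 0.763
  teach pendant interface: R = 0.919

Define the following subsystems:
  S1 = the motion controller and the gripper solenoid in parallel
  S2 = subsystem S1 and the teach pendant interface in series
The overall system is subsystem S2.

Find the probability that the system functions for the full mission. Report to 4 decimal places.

0.9001

Parallel (motion controller and gripper solenoid): 1 − (1 − 0.913000)(1 − 0.763000) = 0.979381
Series ([0.979381] and teach pendant interface): 0.979381 × 0.919000 = 0.9001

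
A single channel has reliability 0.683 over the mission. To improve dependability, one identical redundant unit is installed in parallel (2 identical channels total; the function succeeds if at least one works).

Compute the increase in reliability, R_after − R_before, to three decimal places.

0.217

R_before = 0.683
R_after = 1 − (1 − 0.683)^2 = 0.900
ΔR = 0.900 − 0.683 = 0.217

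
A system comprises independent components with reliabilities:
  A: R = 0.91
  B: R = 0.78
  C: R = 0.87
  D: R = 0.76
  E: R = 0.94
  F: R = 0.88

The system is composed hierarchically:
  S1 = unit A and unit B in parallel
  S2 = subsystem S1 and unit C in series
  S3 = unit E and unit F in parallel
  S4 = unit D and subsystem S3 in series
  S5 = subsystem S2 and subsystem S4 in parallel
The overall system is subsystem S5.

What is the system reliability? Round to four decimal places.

0.9639

Parallel (A and B): 1 − (1 − 0.910000)(1 − 0.780000) = 0.980200
Series ([0.980200] and C): 0.980200 × 0.870000 = 0.852774
Parallel (E and F): 1 − (1 − 0.940000)(1 − 0.880000) = 0.992800
Series (D and [0.992800]): 0.760000 × 0.992800 = 0.754528
Parallel ([0.852774] and [0.754528]): 1 − (1 − 0.852774)(1 − 0.754528) = 0.9639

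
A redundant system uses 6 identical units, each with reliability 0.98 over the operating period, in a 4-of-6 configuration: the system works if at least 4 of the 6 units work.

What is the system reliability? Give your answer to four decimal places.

R = Σ_{i=4}^{6} C(6,i) p^i (1−p)^{6−i} with p = 0.98
C(6,4)·0.98^4·0.02^2 = 0.005534
C(6,5)·0.98^5·0.02^1 = 0.108470
C(6,6)·0.98^6·0.02^0 = 0.885842
Sum = 0.9998

0.9998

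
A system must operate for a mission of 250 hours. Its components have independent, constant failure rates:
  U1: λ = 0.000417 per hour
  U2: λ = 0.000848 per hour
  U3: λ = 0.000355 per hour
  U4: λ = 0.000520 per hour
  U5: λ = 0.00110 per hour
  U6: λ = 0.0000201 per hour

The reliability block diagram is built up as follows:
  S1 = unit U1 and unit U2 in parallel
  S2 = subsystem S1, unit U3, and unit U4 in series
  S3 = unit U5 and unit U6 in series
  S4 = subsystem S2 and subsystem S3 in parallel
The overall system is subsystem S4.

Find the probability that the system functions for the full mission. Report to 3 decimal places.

0.948

R(U1) = exp(−0.000417 × 250) = 0.90100
R(U2) = exp(−0.000848 × 250) = 0.80896
R(U3) = exp(−0.000355 × 250) = 0.91507
R(U4) = exp(−0.000520 × 250) = 0.87810
R(U5) = exp(−0.00110 × 250) = 0.75957
R(U6) = exp(−0.0000201 × 250) = 0.99499
Parallel (U1 and U2): 1 − (1 − 0.90100)(1 − 0.80896) = 0.98109
Series ([0.98109], U3, and U4): 0.98109 × 0.91507 × 0.87810 = 0.78833
Series (U5 and U6): 0.75957 × 0.99499 = 0.75576
Parallel ([0.78833] and [0.75576]): 1 − (1 − 0.78833)(1 − 0.75576) = 0.948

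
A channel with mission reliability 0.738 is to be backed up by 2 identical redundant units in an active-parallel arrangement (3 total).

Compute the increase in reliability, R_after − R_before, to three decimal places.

0.244

R_before = 0.738
R_after = 1 − (1 − 0.738)^3 = 0.982
ΔR = 0.982 − 0.738 = 0.244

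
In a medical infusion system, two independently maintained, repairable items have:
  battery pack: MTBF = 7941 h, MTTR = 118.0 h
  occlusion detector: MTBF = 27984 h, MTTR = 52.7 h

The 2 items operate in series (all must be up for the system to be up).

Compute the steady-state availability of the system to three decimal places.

A(battery pack) = MTBF/(MTBF+MTTR) = 7941/(7941+118.0) = 0.985358
A(occlusion detector) = MTBF/(MTBF+MTTR) = 27984/(27984+52.7) = 0.998120
Series availability: 0.985358 × 0.998120 = 0.984

0.984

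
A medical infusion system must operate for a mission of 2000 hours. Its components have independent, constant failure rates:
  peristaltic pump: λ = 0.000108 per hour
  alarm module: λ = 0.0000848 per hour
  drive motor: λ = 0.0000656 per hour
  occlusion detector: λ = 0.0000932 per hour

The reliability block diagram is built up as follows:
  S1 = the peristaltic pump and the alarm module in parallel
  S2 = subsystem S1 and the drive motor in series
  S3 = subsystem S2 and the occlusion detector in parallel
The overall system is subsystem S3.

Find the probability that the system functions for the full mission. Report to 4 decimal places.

0.9746

R(peristaltic pump) = exp(−0.000108 × 2000) = 0.805735
R(alarm module) = exp(−0.0000848 × 2000) = 0.844002
R(drive motor) = exp(−0.0000656 × 2000) = 0.877042
R(occlusion detector) = exp(−0.0000932 × 2000) = 0.829942
Parallel (peristaltic pump and alarm module): 1 − (1 − 0.805735)(1 − 0.844002) = 0.969695
Series ([0.969695] and drive motor): 0.969695 × 0.877042 = 0.850463
Parallel ([0.850463] and occlusion detector): 1 − (1 − 0.850463)(1 − 0.829942) = 0.9746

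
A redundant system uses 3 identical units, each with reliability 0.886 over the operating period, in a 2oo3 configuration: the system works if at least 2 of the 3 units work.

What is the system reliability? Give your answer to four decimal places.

0.9640

R = Σ_{i=2}^{3} C(3,i) p^i (1−p)^{3−i} with p = 0.886
C(3,2)·0.886^2·0.114^1 = 0.268469
C(3,3)·0.886^3·0.114^0 = 0.695506
Sum = 0.9640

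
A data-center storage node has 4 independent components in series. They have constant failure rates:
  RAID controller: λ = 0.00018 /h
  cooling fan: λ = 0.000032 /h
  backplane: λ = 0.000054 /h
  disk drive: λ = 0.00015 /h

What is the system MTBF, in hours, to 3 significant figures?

Series of exponential components: λ_sys = Σ λ_i
λ_sys = 0.00018 + 0.000032 + 0.000054 + 0.00015 = 4.1600e-04 /h
MTBF = 1 / λ_sys = 2400 h

2400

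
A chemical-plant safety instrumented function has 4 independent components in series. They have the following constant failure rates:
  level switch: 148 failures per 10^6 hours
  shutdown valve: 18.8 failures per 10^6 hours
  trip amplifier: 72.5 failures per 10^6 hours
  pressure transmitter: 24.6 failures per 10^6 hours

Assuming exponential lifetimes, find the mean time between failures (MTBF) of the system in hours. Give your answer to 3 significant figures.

Series of exponential components: λ_sys = Σ λ_i
λ_sys = 0.000148 + 0.0000188 + 0.0000725 + 0.0000246 = 2.6390e-04 /h
MTBF = 1 / λ_sys = 3790 h

3790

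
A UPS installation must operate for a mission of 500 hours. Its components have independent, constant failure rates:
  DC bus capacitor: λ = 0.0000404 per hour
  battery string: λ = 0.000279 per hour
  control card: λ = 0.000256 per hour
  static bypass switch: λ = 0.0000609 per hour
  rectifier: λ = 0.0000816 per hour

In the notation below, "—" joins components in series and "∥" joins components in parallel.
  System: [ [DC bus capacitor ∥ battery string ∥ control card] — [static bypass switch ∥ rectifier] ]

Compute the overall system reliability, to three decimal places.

R(DC bus capacitor) = exp(−0.0000404 × 500) = 0.98000
R(battery string) = exp(−0.000279 × 500) = 0.86979
R(control card) = exp(−0.000256 × 500) = 0.87985
R(static bypass switch) = exp(−0.0000609 × 500) = 0.97001
R(rectifier) = exp(−0.0000816 × 500) = 0.96002
Parallel (DC bus capacitor, battery string, and control card): 1 − (1 − 0.98000)(1 − 0.86979)(1 − 0.87985) = 0.99969
Parallel (static bypass switch and rectifier): 1 − (1 − 0.97001)(1 − 0.96002) = 0.99880
Series ([0.99969] and [0.99880]): 0.99969 × 0.99880 = 0.998

0.998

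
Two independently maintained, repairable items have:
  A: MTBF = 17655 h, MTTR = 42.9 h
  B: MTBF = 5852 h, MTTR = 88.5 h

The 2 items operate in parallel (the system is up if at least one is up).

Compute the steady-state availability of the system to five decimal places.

0.99996

A(A) = MTBF/(MTBF+MTTR) = 17655/(17655+42.9) = 0.997576
A(B) = MTBF/(MTBF+MTTR) = 5852/(5852+88.5) = 0.985102
Parallel availability: 1 − (1 − 0.997576)(1 − 0.985102) = 0.99996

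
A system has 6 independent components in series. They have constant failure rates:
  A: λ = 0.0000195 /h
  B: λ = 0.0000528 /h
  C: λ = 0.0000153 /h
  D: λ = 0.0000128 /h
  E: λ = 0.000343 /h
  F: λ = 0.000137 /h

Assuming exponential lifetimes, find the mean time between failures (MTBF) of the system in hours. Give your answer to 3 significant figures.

Series of exponential components: λ_sys = Σ λ_i
λ_sys = 0.0000195 + 0.0000528 + 0.0000153 + 0.0000128 + 0.000343 + 0.000137 = 5.8040e-04 /h
MTBF = 1 / λ_sys = 1720 h

1720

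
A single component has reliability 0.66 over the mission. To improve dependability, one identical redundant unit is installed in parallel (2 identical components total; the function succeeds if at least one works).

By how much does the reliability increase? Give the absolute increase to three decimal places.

0.224

R_before = 0.66
R_after = 1 − (1 − 0.66)^2 = 0.884
ΔR = 0.884 − 0.66 = 0.224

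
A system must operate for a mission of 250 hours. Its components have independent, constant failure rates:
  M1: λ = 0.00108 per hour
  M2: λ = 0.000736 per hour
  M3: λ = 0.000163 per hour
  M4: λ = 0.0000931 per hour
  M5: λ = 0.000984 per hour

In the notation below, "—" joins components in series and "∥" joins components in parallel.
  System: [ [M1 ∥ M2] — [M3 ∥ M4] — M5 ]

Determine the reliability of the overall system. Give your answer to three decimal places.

R(M1) = exp(−0.00108 × 250) = 0.76338
R(M2) = exp(−0.000736 × 250) = 0.83194
R(M3) = exp(−0.000163 × 250) = 0.96007
R(M4) = exp(−0.0000931 × 250) = 0.97699
R(M5) = exp(−0.000984 × 250) = 0.78192
Parallel (M1 and M2): 1 − (1 − 0.76338)(1 − 0.83194) = 0.96023
Parallel (M3 and M4): 1 − (1 − 0.96007)(1 − 0.97699) = 0.99908
Series ([0.96023], [0.99908], and M5): 0.96023 × 0.99908 × 0.78192 = 0.750

0.750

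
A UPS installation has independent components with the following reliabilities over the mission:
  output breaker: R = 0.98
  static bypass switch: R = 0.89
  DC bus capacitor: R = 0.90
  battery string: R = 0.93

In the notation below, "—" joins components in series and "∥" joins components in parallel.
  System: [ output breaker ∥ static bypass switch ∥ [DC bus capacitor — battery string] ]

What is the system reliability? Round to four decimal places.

0.9996

Series (DC bus capacitor and battery string): 0.900000 × 0.930000 = 0.837000
Parallel (output breaker, static bypass switch, and [0.837000]): 1 − (1 − 0.980000)(1 − 0.890000)(1 − 0.837000) = 0.9996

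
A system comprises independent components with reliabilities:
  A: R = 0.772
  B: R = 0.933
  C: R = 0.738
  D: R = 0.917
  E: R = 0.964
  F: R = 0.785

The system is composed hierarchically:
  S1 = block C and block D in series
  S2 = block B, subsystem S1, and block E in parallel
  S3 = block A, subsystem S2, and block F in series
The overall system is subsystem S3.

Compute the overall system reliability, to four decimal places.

0.6055

Series (C and D): 0.738000 × 0.917000 = 0.676746
Parallel (B, [0.676746], and E): 1 − (1 − 0.933000)(1 − 0.676746)(1 − 0.964000) = 0.999220
Series (A, [0.999220], and F): 0.772000 × 0.999220 × 0.785000 = 0.6055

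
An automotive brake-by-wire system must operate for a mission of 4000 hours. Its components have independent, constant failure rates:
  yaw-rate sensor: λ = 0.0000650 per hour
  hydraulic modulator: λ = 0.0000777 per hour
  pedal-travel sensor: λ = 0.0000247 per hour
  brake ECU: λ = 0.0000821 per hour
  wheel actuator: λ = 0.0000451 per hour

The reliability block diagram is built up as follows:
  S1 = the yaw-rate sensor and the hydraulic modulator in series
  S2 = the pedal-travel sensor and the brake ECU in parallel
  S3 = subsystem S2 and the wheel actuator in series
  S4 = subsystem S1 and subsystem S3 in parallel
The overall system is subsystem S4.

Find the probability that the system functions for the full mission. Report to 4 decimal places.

R(yaw-rate sensor) = exp(−0.0000650 × 4000) = 0.771052
R(hydraulic modulator) = exp(−0.0000777 × 4000) = 0.732860
R(pedal-travel sensor) = exp(−0.0000247 × 4000) = 0.905924
R(brake ECU) = exp(−0.0000821 × 4000) = 0.720075
R(wheel actuator) = exp(−0.0000451 × 4000) = 0.834936
Series (yaw-rate sensor and hydraulic modulator): 0.771052 × 0.732860 = 0.565073
Parallel (pedal-travel sensor and brake ECU): 1 − (1 − 0.905924)(1 − 0.720075) = 0.973666
Series ([0.973666] and wheel actuator): 0.973666 × 0.834936 = 0.812949
Parallel ([0.565073] and [0.812949]): 1 − (1 − 0.565073)(1 − 0.812949) = 0.9186

0.9186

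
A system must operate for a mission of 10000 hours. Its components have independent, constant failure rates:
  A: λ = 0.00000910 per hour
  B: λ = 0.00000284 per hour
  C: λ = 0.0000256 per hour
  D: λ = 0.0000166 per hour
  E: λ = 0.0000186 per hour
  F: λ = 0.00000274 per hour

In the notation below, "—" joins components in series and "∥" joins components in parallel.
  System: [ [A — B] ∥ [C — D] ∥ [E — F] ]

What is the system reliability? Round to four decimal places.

0.9926

R(A) = exp(−0.00000910 × 10000) = 0.913018
R(B) = exp(−0.00000284 × 10000) = 0.971999
R(C) = exp(−0.0000256 × 10000) = 0.774142
R(D) = exp(−0.0000166 × 10000) = 0.847046
R(E) = exp(−0.0000186 × 10000) = 0.830274
R(F) = exp(−0.00000274 × 10000) = 0.972972
Series (A and B): 0.913018 × 0.971999 = 0.887453
Series (C and D): 0.774142 × 0.847046 = 0.655734
Series (E and F): 0.830274 × 0.972972 = 0.807833
Parallel ([0.887453], [0.655734], and [0.807833]): 1 − (1 − 0.887453)(1 − 0.655734)(1 − 0.807833) = 0.9926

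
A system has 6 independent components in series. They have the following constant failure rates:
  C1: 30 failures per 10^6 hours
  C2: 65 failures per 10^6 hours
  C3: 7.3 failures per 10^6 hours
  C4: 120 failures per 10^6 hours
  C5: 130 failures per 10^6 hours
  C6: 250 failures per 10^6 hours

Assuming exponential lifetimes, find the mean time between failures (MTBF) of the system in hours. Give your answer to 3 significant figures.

Series of exponential components: λ_sys = Σ λ_i
λ_sys = 0.000030 + 0.000065 + 0.0000073 + 0.00012 + 0.00013 + 0.00025 = 6.0230e-04 /h
MTBF = 1 / λ_sys = 1660 h

1660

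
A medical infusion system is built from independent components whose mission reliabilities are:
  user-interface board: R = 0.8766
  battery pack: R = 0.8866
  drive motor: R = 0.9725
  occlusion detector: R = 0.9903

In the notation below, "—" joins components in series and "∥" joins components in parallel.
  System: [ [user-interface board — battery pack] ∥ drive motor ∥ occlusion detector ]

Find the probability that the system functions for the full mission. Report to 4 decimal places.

0.9999

Series (user-interface board and battery pack): 0.876600 × 0.886600 = 0.777194
Parallel ([0.777194], drive motor, and occlusion detector): 1 − (1 − 0.777194)(1 − 0.972500)(1 − 0.990300) = 0.9999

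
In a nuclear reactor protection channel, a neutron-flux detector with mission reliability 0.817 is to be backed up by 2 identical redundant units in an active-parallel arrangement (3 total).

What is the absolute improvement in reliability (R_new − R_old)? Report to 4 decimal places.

R_before = 0.817
R_after = 1 − (1 − 0.817)^3 = 0.9939
ΔR = 0.9939 − 0.817 = 0.1769

0.1769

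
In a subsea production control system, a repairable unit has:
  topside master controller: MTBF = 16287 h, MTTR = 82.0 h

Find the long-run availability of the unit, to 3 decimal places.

A(topside master controller) = MTBF/(MTBF+MTTR) = 16287/(16287+82.0) = 0.995

0.995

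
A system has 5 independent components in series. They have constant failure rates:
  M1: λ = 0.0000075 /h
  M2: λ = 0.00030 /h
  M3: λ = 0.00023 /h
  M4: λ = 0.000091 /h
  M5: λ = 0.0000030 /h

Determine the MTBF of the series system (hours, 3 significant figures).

Series of exponential components: λ_sys = Σ λ_i
λ_sys = 0.0000075 + 0.00030 + 0.00023 + 0.000091 + 0.0000030 = 6.3150e-04 /h
MTBF = 1 / λ_sys = 1580 h

1580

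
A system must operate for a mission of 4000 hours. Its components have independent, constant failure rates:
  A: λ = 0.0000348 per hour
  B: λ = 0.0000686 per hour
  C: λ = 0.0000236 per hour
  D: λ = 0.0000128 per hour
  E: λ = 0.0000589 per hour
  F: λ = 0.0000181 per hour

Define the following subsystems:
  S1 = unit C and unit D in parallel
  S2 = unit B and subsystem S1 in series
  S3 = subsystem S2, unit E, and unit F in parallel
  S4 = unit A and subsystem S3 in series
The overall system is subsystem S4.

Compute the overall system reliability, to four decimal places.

0.8669

R(A) = exp(−0.0000348 × 4000) = 0.870054
R(B) = exp(−0.0000686 × 4000) = 0.760028
R(C) = exp(−0.0000236 × 4000) = 0.909919
R(D) = exp(−0.0000128 × 4000) = 0.950089
R(E) = exp(−0.0000589 × 4000) = 0.790097
R(F) = exp(−0.0000181 × 4000) = 0.930159
Parallel (C and D): 1 − (1 − 0.909919)(1 − 0.950089) = 0.995504
Series (B and [0.995504]): 0.760028 × 0.995504 = 0.756611
Parallel ([0.756611], E, and F): 1 − (1 − 0.756611)(1 − 0.790097)(1 − 0.930159) = 0.996432
Series (A and [0.996432]): 0.870054 × 0.996432 = 0.8669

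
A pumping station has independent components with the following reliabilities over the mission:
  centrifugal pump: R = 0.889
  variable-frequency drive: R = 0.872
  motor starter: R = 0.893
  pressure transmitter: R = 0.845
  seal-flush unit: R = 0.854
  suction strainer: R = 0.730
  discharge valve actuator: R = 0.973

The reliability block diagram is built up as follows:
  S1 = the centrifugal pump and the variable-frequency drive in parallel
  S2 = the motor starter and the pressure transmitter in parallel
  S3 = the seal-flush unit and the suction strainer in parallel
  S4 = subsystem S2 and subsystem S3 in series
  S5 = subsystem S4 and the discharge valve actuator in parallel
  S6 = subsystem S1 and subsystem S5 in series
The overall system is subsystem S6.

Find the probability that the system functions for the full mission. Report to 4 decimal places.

0.9843

Parallel (centrifugal pump and variable-frequency drive): 1 − (1 − 0.889000)(1 − 0.872000) = 0.985792
Parallel (motor starter and pressure transmitter): 1 − (1 − 0.893000)(1 − 0.845000) = 0.983415
Parallel (seal-flush unit and suction strainer): 1 − (1 − 0.854000)(1 − 0.730000) = 0.960580
Series ([0.983415] and [0.960580]): 0.983415 × 0.960580 = 0.944649
Parallel ([0.944649] and discharge valve actuator): 1 − (1 − 0.944649)(1 − 0.973000) = 0.998506
Series ([0.985792] and [0.998506]): 0.985792 × 0.998506 = 0.9843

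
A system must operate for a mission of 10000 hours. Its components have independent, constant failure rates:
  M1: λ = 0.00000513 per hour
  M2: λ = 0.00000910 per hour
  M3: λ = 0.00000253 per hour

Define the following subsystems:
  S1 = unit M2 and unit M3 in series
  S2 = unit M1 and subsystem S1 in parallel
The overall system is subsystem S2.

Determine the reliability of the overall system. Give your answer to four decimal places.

0.9945

R(M1) = exp(−0.00000513 × 10000) = 0.949994
R(M2) = exp(−0.00000910 × 10000) = 0.913018
R(M3) = exp(−0.00000253 × 10000) = 0.975017
Series (M2 and M3): 0.913018 × 0.975017 = 0.890208
Parallel (M1 and [0.890208]): 1 − (1 − 0.949994)(1 − 0.890208) = 0.9945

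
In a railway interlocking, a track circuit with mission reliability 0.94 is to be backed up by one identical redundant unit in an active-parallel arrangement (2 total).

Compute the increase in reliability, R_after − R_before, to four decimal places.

0.0564

R_before = 0.94
R_after = 1 − (1 − 0.94)^2 = 0.9964
ΔR = 0.9964 − 0.94 = 0.0564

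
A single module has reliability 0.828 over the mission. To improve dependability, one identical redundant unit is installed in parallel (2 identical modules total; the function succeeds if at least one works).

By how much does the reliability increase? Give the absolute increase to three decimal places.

R_before = 0.828
R_after = 1 − (1 − 0.828)^2 = 0.970
ΔR = 0.970 − 0.828 = 0.142

0.142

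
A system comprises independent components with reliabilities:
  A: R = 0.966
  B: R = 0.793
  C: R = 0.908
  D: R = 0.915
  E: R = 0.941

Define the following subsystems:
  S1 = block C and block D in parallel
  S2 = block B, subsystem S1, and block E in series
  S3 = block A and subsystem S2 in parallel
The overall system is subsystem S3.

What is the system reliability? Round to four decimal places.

0.9912

Parallel (C and D): 1 − (1 − 0.908000)(1 − 0.915000) = 0.992180
Series (B, [0.992180], and E): 0.793000 × 0.992180 × 0.941000 = 0.740378
Parallel (A and [0.740378]): 1 − (1 − 0.966000)(1 − 0.740378) = 0.9912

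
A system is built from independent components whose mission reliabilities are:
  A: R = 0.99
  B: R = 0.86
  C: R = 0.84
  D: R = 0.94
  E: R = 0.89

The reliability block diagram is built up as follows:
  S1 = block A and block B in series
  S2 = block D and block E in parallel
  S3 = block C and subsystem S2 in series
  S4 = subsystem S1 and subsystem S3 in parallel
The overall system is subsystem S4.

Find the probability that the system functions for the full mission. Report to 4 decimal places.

Series (A and B): 0.990000 × 0.860000 = 0.851400
Parallel (D and E): 1 − (1 − 0.940000)(1 − 0.890000) = 0.993400
Series (C and [0.993400]): 0.840000 × 0.993400 = 0.834456
Parallel ([0.851400] and [0.834456]): 1 − (1 − 0.851400)(1 − 0.834456) = 0.9754

0.9754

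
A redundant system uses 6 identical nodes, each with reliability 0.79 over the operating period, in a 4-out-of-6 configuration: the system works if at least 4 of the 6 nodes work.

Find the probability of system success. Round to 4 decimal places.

0.8885

R = Σ_{i=4}^{6} C(6,i) p^i (1−p)^{6−i} with p = 0.79
C(6,4)·0.79^4·0.21^2 = 0.257655
C(6,5)·0.79^5·0.21^1 = 0.387709
C(6,6)·0.79^6·0.21^0 = 0.243087
Sum = 0.8885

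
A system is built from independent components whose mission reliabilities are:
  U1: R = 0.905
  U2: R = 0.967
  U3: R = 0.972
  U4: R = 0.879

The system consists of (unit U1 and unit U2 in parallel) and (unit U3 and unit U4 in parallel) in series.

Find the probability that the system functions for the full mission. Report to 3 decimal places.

0.993

Parallel (U1 and U2): 1 − (1 − 0.90500)(1 − 0.96700) = 0.99687
Parallel (U3 and U4): 1 − (1 − 0.97200)(1 − 0.87900) = 0.99661
Series ([0.99687] and [0.99661]): 0.99687 × 0.99661 = 0.993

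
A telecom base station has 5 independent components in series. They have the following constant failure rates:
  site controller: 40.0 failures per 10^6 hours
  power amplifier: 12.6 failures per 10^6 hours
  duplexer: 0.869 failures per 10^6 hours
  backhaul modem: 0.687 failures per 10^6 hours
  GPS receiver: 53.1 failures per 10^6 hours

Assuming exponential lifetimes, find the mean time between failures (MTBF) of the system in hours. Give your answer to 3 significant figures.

Series of exponential components: λ_sys = Σ λ_i
λ_sys = 0.0000400 + 0.0000126 + 0.000000869 + 0.000000687 + 0.0000531 = 1.0726e-04 /h
MTBF = 1 / λ_sys = 9320 h

9320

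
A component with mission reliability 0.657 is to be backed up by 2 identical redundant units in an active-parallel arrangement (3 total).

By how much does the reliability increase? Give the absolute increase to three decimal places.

R_before = 0.657
R_after = 1 − (1 − 0.657)^3 = 0.960
ΔR = 0.960 − 0.657 = 0.303

0.303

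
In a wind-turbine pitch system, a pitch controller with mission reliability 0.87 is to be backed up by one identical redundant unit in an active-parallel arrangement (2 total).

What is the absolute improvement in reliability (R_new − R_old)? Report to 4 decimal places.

0.1131

R_before = 0.87
R_after = 1 − (1 − 0.87)^2 = 0.9831
ΔR = 0.9831 − 0.87 = 0.1131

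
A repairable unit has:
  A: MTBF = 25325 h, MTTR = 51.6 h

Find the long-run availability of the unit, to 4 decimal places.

0.9980

A(A) = MTBF/(MTBF+MTTR) = 25325/(25325+51.6) = 0.9980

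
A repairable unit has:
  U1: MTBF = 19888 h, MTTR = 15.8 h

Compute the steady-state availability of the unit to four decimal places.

0.9992

A(U1) = MTBF/(MTBF+MTTR) = 19888/(19888+15.8) = 0.9992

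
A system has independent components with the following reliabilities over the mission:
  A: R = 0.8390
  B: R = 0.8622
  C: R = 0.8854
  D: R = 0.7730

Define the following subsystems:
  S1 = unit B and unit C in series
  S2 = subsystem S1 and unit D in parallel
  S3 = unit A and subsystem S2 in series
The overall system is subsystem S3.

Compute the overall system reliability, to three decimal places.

Series (B and C): 0.86220 × 0.88540 = 0.76339
Parallel ([0.76339] and D): 1 − (1 − 0.76339)(1 − 0.77300) = 0.94629
Series (A and [0.94629]): 0.83900 × 0.94629 = 0.794

0.794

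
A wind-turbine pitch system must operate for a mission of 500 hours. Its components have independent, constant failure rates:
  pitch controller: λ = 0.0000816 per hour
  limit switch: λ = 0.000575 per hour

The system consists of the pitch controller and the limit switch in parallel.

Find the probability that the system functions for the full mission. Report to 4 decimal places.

R(pitch controller) = exp(−0.0000816 × 500) = 0.960021
R(limit switch) = exp(−0.000575 × 500) = 0.750137
Parallel (pitch controller and limit switch): 1 − (1 − 0.960021)(1 − 0.750137) = 0.9900

0.9900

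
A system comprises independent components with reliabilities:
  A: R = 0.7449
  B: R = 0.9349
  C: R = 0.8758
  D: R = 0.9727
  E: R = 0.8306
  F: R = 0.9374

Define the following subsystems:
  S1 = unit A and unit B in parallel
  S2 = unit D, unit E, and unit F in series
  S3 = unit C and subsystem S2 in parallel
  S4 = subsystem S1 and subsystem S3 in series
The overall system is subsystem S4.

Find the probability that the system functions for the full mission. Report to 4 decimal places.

Parallel (A and B): 1 − (1 − 0.744900)(1 − 0.934900) = 0.983393
Series (D, E, and F): 0.972700 × 0.830600 × 0.937400 = 0.757349
Parallel (C and [0.757349]): 1 − (1 − 0.875800)(1 − 0.757349) = 0.969863
Series ([0.983393] and [0.969863]): 0.983393 × 0.969863 = 0.9538

0.9538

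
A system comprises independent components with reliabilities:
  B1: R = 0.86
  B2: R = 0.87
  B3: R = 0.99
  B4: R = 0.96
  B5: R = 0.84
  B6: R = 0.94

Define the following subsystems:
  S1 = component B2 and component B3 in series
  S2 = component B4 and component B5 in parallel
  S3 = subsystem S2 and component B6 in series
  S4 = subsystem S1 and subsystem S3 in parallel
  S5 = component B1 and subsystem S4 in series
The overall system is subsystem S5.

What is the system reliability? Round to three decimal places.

Series (B2 and B3): 0.87000 × 0.99000 = 0.86130
Parallel (B4 and B5): 1 − (1 − 0.96000)(1 − 0.84000) = 0.99360
Series ([0.99360] and B6): 0.99360 × 0.94000 = 0.93398
Parallel ([0.86130] and [0.93398]): 1 − (1 − 0.86130)(1 − 0.93398) = 0.99084
Series (B1 and [0.99084]): 0.86000 × 0.99084 = 0.852

0.852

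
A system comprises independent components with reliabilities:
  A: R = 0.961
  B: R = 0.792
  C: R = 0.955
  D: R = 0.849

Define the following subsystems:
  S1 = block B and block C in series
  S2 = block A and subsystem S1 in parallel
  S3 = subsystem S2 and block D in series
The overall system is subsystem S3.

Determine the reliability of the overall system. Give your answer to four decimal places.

Series (B and C): 0.792000 × 0.955000 = 0.756360
Parallel (A and [0.756360]): 1 − (1 − 0.961000)(1 − 0.756360) = 0.990498
Series ([0.990498] and D): 0.990498 × 0.849000 = 0.8409

0.8409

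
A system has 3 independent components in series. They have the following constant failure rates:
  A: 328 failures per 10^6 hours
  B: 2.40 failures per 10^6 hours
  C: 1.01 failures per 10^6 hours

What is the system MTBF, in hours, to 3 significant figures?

3020

Series of exponential components: λ_sys = Σ λ_i
λ_sys = 0.000328 + 0.00000240 + 0.00000101 = 3.3141e-04 /h
MTBF = 1 / λ_sys = 3020 h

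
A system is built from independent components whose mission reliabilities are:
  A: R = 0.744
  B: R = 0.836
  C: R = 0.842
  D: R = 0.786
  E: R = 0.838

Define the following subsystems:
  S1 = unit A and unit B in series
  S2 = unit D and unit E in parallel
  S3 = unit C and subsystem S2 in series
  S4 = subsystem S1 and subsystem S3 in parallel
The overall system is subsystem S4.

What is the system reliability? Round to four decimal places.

0.9292

Series (A and B): 0.744000 × 0.836000 = 0.621984
Parallel (D and E): 1 − (1 − 0.786000)(1 − 0.838000) = 0.965332
Series (C and [0.965332]): 0.842000 × 0.965332 = 0.812810
Parallel ([0.621984] and [0.812810]): 1 − (1 − 0.621984)(1 − 0.812810) = 0.9292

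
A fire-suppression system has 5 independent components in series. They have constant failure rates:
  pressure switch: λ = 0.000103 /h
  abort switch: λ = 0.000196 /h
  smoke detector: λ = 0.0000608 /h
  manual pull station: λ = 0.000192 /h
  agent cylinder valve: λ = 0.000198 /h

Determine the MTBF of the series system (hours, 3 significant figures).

1330

Series of exponential components: λ_sys = Σ λ_i
λ_sys = 0.000103 + 0.000196 + 0.0000608 + 0.000192 + 0.000198 = 7.4980e-04 /h
MTBF = 1 / λ_sys = 1330 h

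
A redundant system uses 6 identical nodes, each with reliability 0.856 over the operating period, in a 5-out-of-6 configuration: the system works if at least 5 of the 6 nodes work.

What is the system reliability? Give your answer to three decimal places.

R = Σ_{i=5}^{6} C(6,i) p^i (1−p)^{6−i} with p = 0.856
C(6,5)·0.856^5·0.144^1 = 0.39708
C(6,6)·0.856^6·0.144^0 = 0.39341
Sum = 0.790

0.790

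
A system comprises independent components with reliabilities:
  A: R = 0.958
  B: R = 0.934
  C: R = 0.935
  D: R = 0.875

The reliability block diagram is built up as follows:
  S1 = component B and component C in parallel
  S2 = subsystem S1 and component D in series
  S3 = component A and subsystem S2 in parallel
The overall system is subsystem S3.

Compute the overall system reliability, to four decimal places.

0.9946

Parallel (B and C): 1 − (1 − 0.934000)(1 − 0.935000) = 0.995710
Series ([0.995710] and D): 0.995710 × 0.875000 = 0.871246
Parallel (A and [0.871246]): 1 − (1 − 0.958000)(1 − 0.871246) = 0.9946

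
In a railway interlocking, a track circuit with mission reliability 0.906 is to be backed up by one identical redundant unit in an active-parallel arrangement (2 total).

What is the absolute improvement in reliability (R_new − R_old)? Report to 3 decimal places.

R_before = 0.906
R_after = 1 − (1 − 0.906)^2 = 0.991
ΔR = 0.991 − 0.906 = 0.085

0.085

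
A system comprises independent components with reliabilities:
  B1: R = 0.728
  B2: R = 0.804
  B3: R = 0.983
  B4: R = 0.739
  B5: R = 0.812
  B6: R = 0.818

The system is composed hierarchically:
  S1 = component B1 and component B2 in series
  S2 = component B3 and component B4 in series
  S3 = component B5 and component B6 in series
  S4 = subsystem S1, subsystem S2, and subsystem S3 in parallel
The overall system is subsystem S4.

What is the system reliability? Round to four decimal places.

Series (B1 and B2): 0.728000 × 0.804000 = 0.585312
Series (B3 and B4): 0.983000 × 0.739000 = 0.726437
Series (B5 and B6): 0.812000 × 0.818000 = 0.664216
Parallel ([0.585312], [0.726437], and [0.664216]): 1 − (1 − 0.585312)(1 − 0.726437)(1 − 0.664216) = 0.9619

0.9619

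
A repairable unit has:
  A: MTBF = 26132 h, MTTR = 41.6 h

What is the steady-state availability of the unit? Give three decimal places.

0.998

A(A) = MTBF/(MTBF+MTTR) = 26132/(26132+41.6) = 0.998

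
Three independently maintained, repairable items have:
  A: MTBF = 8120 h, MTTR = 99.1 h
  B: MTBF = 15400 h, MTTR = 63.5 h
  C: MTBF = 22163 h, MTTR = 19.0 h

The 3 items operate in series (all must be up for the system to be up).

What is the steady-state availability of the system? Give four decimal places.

A(A) = MTBF/(MTBF+MTTR) = 8120/(8120+99.1) = 0.987943
A(B) = MTBF/(MTBF+MTTR) = 15400/(15400+63.5) = 0.995894
A(C) = MTBF/(MTBF+MTTR) = 22163/(22163+19.0) = 0.999143
Series availability: 0.987943 × 0.995894 × 0.999143 = 0.9830

0.9830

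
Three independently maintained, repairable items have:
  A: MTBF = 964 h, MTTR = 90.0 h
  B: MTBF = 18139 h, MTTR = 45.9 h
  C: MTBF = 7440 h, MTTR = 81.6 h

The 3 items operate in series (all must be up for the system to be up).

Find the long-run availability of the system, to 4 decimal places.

A(A) = MTBF/(MTBF+MTTR) = 964/(964+90.0) = 0.914611
A(B) = MTBF/(MTBF+MTTR) = 18139/(18139+45.9) = 0.997476
A(C) = MTBF/(MTBF+MTTR) = 7440/(7440+81.6) = 0.989151
Series availability: 0.914611 × 0.997476 × 0.989151 = 0.9024

0.9024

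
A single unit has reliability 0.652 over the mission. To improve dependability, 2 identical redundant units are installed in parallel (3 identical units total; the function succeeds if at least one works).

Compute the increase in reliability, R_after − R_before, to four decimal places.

0.3059

R_before = 0.652
R_after = 1 − (1 − 0.652)^3 = 0.9579
ΔR = 0.9579 − 0.652 = 0.3059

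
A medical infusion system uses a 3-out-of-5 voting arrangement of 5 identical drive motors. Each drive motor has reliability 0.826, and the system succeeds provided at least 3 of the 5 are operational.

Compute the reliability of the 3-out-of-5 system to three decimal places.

R = Σ_{i=3}^{5} C(5,i) p^i (1−p)^{5−i} with p = 0.826
C(5,3)·0.826^3·0.174^2 = 0.17062
C(5,4)·0.826^4·0.174^1 = 0.40499
C(5,5)·0.826^5·0.174^0 = 0.38450
Sum = 0.960

0.960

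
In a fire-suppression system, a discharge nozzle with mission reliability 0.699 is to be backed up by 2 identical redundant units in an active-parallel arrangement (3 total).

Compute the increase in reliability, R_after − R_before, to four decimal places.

R_before = 0.699
R_after = 1 − (1 − 0.699)^3 = 0.9727
ΔR = 0.9727 − 0.699 = 0.2737

0.2737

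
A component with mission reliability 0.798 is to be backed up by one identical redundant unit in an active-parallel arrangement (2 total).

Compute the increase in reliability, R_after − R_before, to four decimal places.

0.1612

R_before = 0.798
R_after = 1 − (1 − 0.798)^2 = 0.9592
ΔR = 0.9592 − 0.798 = 0.1612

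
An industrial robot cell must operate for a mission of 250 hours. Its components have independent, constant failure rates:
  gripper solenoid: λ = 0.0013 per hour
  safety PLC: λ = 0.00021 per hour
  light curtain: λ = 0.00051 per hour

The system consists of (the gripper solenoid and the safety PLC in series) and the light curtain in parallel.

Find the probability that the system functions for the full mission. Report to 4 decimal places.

0.9624

R(gripper solenoid) = exp(−0.0013 × 250) = 0.722527
R(safety PLC) = exp(−0.00021 × 250) = 0.948854
R(light curtain) = exp(−0.00051 × 250) = 0.880293
Series (gripper solenoid and safety PLC): 0.722527 × 0.948854 = 0.685573
Parallel ([0.685573] and light curtain): 1 − (1 − 0.685573)(1 − 0.880293) = 0.9624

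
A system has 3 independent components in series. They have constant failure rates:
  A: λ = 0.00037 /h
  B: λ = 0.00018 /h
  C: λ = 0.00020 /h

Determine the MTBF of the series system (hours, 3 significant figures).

Series of exponential components: λ_sys = Σ λ_i
λ_sys = 0.00037 + 0.00018 + 0.00020 = 7.5000e-04 /h
MTBF = 1 / λ_sys = 1330 h

1330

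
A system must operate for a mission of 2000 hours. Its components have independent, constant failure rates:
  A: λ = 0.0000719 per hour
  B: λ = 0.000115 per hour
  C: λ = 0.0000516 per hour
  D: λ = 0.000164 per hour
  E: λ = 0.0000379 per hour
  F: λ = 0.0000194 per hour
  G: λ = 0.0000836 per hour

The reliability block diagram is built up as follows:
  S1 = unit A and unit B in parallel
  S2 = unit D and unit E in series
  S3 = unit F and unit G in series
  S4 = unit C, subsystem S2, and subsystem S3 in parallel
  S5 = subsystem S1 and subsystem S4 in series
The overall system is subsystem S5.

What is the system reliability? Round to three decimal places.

0.967

R(A) = exp(−0.0000719 × 2000) = 0.86606
R(B) = exp(−0.000115 × 2000) = 0.79453
R(C) = exp(−0.0000516 × 2000) = 0.90195
R(D) = exp(−0.000164 × 2000) = 0.72036
R(E) = exp(−0.0000379 × 2000) = 0.92700
R(F) = exp(−0.0000194 × 2000) = 0.96194
R(G) = exp(−0.0000836 × 2000) = 0.84603
Parallel (A and B): 1 − (1 − 0.86606)(1 − 0.79453) = 0.97248
Series (D and E): 0.72036 × 0.92700 = 0.66777
Series (F and G): 0.96194 × 0.84603 = 0.81383
Parallel (C, [0.66777], and [0.81383]): 1 − (1 − 0.90195)(1 − 0.66777)(1 − 0.81383) = 0.99394
Series ([0.97248] and [0.99394]): 0.97248 × 0.99394 = 0.967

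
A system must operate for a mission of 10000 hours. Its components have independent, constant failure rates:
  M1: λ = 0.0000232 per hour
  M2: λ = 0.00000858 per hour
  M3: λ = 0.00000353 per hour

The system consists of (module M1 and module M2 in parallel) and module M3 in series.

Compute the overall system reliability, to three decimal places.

R(M1) = exp(−0.0000232 × 10000) = 0.79295
R(M2) = exp(−0.00000858 × 10000) = 0.91778
R(M3) = exp(−0.00000353 × 10000) = 0.96532
Parallel (M1 and M2): 1 − (1 − 0.79295)(1 − 0.91778) = 0.98298
Series ([0.98298] and M3): 0.98298 × 0.96532 = 0.949

0.949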